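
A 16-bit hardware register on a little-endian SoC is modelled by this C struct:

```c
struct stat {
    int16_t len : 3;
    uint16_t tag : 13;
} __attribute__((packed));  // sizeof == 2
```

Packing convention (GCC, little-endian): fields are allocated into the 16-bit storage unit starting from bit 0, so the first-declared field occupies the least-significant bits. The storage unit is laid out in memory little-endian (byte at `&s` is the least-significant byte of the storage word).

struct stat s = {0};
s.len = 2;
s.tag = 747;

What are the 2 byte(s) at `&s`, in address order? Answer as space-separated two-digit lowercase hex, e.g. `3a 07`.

[0+:3] len=2 & 0x7 = 0x2; word=0x0002
[3+:13] tag=747 & 0x1fff = 0x2eb; word=0x175a
word = 0x175a → little-endian bytes:
  [0]=0x5a  [1]=0x17

5a 17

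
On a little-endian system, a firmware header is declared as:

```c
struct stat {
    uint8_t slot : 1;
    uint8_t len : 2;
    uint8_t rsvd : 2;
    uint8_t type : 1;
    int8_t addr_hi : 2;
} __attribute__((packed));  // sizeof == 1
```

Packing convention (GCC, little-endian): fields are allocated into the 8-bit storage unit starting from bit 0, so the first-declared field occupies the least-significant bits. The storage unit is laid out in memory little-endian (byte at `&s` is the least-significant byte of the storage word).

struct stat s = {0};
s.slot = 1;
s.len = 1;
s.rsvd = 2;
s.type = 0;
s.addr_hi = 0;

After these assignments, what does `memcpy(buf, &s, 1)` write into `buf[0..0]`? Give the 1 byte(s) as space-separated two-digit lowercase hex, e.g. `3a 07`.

[0+:1] slot=1 & 0x1 = 0x1; word=0x01
[1+:2] len=1 & 0x3 = 0x1; word=0x03
[3+:2] rsvd=2 & 0x3 = 0x2; word=0x13
[5+:1] type=0 & 0x1 = 0x0; word=0x13
[6+:2] addr_hi=0 & 0x3 = 0x0; word=0x13
word = 0x13 → little-endian bytes:
  [0]=0x13

13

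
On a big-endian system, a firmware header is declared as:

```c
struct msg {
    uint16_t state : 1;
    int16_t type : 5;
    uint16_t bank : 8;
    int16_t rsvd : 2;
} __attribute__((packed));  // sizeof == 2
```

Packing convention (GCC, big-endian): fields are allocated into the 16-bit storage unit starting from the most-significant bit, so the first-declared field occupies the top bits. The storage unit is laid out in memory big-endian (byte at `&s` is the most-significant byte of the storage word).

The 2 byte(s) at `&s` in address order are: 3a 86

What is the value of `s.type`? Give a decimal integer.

14

[0]=0x3a [1]=0x86 (big-endian) → word 0x3a86
state:1 @ bit 15 → (0x3a86>>15)&0x1 = 0x0
type:5 @ bit 10 → (0x3a86>>10)&0x1f = 0xe  ←
bank:8 @ bit 2 → (0x3a86>>2)&0xff = 0xa1
rsvd:2 @ bit 0 → (0x3a86>>0)&0x3 = 0x2
type signed 5b, MSB=0: value = 14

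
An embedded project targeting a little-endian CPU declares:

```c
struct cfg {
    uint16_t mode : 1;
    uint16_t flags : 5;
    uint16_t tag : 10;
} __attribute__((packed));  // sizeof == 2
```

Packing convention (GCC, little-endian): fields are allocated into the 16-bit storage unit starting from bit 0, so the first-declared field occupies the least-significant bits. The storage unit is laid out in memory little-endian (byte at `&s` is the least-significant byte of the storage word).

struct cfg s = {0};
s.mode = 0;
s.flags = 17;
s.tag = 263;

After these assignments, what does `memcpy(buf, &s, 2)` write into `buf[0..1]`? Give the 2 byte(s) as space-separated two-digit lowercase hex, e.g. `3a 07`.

e2 41

mode (1b) val=0 bits=0x0 at bit 0: 0x0000
flags (5b) val=17 bits=0x11 at bit 1: 0x0022
tag (10b) val=263 bits=0x107 at bit 6: 0x41e2
word = 0x41e2 → little-endian bytes:
  [0]=0xe2  [1]=0x41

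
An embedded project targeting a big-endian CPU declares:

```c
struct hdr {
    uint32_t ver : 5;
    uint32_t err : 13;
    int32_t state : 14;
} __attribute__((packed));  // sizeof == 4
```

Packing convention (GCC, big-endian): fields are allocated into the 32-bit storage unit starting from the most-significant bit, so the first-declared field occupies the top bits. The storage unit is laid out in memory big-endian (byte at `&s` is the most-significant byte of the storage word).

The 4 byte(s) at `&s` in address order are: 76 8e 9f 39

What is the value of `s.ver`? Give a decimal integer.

14

[0]=0x76 [1]=0x8e [2]=0x9f [3]=0x39 (big-endian) → word 0x768e9f39
ver [27+:5] = (word>>27) & 0x1f = 14  ←
err [14+:13] = (word>>14) & 0x1fff = 6714
state [0+:14] = (word>>0) & 0x3fff = 7993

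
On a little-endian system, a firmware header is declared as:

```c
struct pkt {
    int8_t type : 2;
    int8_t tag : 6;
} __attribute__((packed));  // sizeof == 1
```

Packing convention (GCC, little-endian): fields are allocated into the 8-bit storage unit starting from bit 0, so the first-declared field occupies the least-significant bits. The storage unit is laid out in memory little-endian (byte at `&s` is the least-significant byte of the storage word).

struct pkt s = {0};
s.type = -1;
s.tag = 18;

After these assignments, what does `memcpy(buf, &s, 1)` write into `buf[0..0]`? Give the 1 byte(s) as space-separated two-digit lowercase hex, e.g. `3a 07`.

type (2b) val=-1 bits=0x3 at bit 0: 0x03
tag (6b) val=18 bits=0x12 at bit 2: 0x4b
word = 0x4b → little-endian bytes:
  [0]=0x4b

4b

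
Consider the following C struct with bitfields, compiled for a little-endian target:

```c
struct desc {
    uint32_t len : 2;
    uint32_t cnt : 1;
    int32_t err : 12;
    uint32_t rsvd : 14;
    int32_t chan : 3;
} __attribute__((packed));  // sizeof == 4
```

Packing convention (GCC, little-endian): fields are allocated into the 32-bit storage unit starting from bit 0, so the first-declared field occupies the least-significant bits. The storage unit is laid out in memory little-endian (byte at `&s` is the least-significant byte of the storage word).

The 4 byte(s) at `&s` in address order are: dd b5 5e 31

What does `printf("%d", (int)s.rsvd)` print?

[0]=0xdd [1]=0xb5 [2]=0x5e [3]=0x31 (little-endian) → word 0x315eb5dd
len [0+:2] = (word>>0) & 0x3 = 1
cnt [2+:1] = (word>>2) & 0x1 = 1
err [3+:12] = (word>>3) & 0xfff = 1723
rsvd [15+:14] = (word>>15) & 0x3fff = 8893  ←
chan [29+:3] = (word>>29) & 0x7 = 1

8893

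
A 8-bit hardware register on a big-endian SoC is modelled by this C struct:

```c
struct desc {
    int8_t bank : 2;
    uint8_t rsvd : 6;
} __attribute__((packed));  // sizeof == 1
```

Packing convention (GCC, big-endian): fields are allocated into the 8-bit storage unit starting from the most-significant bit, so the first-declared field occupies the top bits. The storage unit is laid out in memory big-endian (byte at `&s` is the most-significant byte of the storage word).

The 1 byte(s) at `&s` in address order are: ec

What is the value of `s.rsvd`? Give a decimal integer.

44

[0]=0xec (big-endian) → word 0xec
bank [6+:2] = (word>>6) & 0x3 = 3
rsvd [0+:6] = (word>>0) & 0x3f = 44  ←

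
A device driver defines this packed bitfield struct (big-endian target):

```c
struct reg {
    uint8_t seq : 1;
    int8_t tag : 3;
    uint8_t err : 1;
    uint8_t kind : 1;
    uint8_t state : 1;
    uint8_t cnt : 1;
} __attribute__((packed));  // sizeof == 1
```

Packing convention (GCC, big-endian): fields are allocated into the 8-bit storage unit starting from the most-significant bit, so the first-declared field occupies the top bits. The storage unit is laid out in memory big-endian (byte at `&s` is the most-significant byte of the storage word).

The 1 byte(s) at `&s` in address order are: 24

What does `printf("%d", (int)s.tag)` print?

[0]=0x24 (big-endian) → word 0x24
seq [7+:1] = (word>>7) & 0x1 = 0
tag [4+:3] = (word>>4) & 0x7 = 2  ←
err [3+:1] = (word>>3) & 0x1 = 0
kind [2+:1] = (word>>2) & 0x1 = 1
state [1+:1] = (word>>1) & 0x1 = 0
cnt [0+:1] = (word>>0) & 0x1 = 0
tag signed 3b, MSB=0: value = 2

2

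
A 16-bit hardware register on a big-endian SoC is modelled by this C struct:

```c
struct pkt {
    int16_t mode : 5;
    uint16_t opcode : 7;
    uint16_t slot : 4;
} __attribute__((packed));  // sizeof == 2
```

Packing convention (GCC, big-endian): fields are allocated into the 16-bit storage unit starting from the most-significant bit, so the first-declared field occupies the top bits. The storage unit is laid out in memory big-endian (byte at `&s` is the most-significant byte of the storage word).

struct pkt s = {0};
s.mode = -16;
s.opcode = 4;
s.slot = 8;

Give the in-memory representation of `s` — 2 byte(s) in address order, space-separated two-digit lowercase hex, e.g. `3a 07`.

mode (5b) val=-16 bits=0x10 at bit 11: 0x8000
opcode (7b) val=4 bits=0x4 at bit 4: 0x8040
slot (4b) val=8 bits=0x8 at bit 0: 0x8048
word = 0x8048 → big-endian bytes:
  [0]=0x80  [1]=0x48

80 48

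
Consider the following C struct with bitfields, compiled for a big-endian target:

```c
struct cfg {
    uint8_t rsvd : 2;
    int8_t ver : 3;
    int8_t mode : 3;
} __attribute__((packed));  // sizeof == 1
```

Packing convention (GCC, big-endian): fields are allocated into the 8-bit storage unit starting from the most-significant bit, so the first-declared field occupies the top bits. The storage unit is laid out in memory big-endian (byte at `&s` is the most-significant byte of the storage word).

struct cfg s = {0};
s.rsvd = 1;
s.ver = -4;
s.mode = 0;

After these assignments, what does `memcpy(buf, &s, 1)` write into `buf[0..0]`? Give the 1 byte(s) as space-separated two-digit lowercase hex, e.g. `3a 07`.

60

[6+:2] rsvd=1 & 0x3 = 0x1; word=0x40
[3+:3] ver=-4 & 0x7 = 0x4; word=0x60
[0+:3] mode=0 & 0x7 = 0x0; word=0x60
word = 0x60 → big-endian bytes:
  [0]=0x60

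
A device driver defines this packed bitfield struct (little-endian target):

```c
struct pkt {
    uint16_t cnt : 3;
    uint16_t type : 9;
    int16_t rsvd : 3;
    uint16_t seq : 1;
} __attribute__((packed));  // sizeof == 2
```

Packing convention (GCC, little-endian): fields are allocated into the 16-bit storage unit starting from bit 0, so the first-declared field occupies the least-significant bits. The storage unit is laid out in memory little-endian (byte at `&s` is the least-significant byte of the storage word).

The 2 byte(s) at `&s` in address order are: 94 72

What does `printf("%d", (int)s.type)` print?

82

[0]=0x94 [1]=0x72 (little-endian) → word 0x7294
cnt:3 @ bit 0 → (0x7294>>0)&0x7 = 0x4
type:9 @ bit 3 → (0x7294>>3)&0x1ff = 0x52  ←
rsvd:3 @ bit 12 → (0x7294>>12)&0x7 = 0x7
seq:1 @ bit 15 → (0x7294>>15)&0x1 = 0x0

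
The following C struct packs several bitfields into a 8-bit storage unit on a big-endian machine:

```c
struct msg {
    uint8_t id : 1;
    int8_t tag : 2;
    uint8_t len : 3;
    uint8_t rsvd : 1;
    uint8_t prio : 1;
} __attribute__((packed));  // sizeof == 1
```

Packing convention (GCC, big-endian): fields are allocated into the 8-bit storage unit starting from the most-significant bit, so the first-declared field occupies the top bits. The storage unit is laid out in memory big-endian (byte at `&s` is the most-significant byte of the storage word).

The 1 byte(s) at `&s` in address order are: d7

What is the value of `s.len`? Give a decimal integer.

[0]=0xd7 (big-endian) → word 0xd7
id [7+:1] = (word>>7) & 0x1 = 1
tag [5+:2] = (word>>5) & 0x3 = 2
len [2+:3] = (word>>2) & 0x7 = 5  ←
rsvd [1+:1] = (word>>1) & 0x1 = 1
prio [0+:1] = (word>>0) & 0x1 = 1

5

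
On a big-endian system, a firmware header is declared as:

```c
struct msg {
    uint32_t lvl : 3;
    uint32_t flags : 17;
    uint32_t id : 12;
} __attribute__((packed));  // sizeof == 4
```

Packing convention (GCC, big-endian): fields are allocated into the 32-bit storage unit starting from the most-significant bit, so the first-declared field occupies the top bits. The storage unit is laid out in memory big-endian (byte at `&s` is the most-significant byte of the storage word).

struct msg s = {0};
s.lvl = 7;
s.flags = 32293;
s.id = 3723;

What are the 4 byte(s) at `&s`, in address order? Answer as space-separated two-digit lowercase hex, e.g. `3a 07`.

[29+:3] lvl=7 & 0x7 = 0x7; word=0xe0000000
[12+:17] flags=32293 & 0x1ffff = 0x7e25; word=0xe7e25000
[0+:12] id=3723 & 0xfff = 0xe8b; word=0xe7e25e8b
word = 0xe7e25e8b → big-endian bytes:
  [0]=0xe7  [1]=0xe2  [2]=0x5e  [3]=0x8b

e7 e2 5e 8b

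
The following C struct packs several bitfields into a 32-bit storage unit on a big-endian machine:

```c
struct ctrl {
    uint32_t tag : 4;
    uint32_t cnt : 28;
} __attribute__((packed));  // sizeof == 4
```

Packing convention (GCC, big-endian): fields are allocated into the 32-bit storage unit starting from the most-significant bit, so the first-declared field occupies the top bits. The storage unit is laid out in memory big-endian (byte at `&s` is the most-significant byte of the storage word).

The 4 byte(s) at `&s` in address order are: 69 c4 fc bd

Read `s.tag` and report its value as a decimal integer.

6

[0]=0x69 [1]=0xc4 [2]=0xfc [3]=0xbd (big-endian) → word 0x69c4fcbd
tag:4 @ bit 28 → (0x69c4fcbd>>28)&0xf = 0x6  ←
cnt:28 @ bit 0 → (0x69c4fcbd>>0)&0xfffffff = 0x9c4fcbd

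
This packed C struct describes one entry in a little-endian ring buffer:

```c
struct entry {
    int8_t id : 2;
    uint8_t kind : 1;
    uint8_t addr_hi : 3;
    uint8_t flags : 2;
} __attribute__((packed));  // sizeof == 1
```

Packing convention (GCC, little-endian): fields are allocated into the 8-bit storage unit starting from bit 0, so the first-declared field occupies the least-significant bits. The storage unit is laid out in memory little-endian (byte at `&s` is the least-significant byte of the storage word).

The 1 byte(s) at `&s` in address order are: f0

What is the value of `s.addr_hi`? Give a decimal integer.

[0]=0xf0 (little-endian) → word 0xf0
id:2 @ bit 0 → (0xf0>>0)&0x3 = 0x0
kind:1 @ bit 2 → (0xf0>>2)&0x1 = 0x0
addr_hi:3 @ bit 3 → (0xf0>>3)&0x7 = 0x6  ←
flags:2 @ bit 6 → (0xf0>>6)&0x3 = 0x3

6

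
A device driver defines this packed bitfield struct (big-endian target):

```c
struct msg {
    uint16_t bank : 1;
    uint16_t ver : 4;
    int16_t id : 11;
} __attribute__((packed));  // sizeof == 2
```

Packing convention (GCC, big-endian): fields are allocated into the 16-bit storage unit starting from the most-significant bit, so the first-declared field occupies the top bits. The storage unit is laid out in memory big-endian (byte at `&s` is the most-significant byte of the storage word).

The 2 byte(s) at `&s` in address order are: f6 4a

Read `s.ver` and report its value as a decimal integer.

[0]=0xf6 [1]=0x4a (big-endian) → word 0xf64a
bank:1 @ bit 15 → (0xf64a>>15)&0x1 = 0x1
ver:4 @ bit 11 → (0xf64a>>11)&0xf = 0xe  ←
id:11 @ bit 0 → (0xf64a>>0)&0x7ff = 0x64a

14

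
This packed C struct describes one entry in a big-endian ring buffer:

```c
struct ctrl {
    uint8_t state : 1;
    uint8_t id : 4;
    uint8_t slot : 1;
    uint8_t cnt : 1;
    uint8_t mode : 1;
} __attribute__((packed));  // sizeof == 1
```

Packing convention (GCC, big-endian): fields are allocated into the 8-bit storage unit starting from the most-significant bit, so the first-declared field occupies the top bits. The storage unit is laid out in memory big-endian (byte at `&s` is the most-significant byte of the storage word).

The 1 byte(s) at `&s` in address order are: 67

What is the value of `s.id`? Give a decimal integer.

[0]=0x67 (big-endian) → word 0x67
state:1 @ bit 7 → (0x67>>7)&0x1 = 0x0
id:4 @ bit 3 → (0x67>>3)&0xf = 0xc  ←
slot:1 @ bit 2 → (0x67>>2)&0x1 = 0x1
cnt:1 @ bit 1 → (0x67>>1)&0x1 = 0x1
mode:1 @ bit 0 → (0x67>>0)&0x1 = 0x1

12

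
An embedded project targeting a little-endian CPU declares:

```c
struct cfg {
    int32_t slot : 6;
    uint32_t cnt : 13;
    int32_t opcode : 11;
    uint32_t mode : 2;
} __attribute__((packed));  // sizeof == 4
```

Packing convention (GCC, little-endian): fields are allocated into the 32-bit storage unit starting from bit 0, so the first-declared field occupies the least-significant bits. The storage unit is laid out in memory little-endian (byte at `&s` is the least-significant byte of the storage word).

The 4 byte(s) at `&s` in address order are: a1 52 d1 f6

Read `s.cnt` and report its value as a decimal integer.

[0]=0xa1 [1]=0x52 [2]=0xd1 [3]=0xf6 (little-endian) → word 0xf6d152a1
slot:6 @ bit 0 → (0xf6d152a1>>0)&0x3f = 0x21
cnt:13 @ bit 6 → (0xf6d152a1>>6)&0x1fff = 0x54a  ←
opcode:11 @ bit 19 → (0xf6d152a1>>19)&0x7ff = 0x6da
mode:2 @ bit 30 → (0xf6d152a1>>30)&0x3 = 0x3

1354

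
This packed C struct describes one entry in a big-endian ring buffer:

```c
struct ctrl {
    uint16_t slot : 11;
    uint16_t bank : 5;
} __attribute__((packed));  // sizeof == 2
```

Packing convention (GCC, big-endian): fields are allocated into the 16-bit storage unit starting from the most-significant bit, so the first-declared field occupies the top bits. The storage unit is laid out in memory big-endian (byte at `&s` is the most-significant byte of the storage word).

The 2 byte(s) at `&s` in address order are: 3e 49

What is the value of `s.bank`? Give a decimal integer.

9

[0]=0x3e [1]=0x49 (big-endian) → word 0x3e49
slot:11 @ bit 5 → (0x3e49>>5)&0x7ff = 0x1f2
bank:5 @ bit 0 → (0x3e49>>0)&0x1f = 0x9  ←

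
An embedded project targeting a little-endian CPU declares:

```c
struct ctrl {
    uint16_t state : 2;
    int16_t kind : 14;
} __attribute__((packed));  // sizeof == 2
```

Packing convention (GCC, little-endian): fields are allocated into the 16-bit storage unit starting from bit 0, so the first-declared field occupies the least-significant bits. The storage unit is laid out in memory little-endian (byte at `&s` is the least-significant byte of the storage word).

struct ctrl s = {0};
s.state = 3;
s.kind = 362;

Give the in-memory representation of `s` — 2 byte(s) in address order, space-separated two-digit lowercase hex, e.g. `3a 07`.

ab 05

state (2b) val=3 bits=0x3 at bit 0: 0x0003
kind (14b) val=362 bits=0x16a at bit 2: 0x05ab
word = 0x05ab → little-endian bytes:
  [0]=0xab  [1]=0x05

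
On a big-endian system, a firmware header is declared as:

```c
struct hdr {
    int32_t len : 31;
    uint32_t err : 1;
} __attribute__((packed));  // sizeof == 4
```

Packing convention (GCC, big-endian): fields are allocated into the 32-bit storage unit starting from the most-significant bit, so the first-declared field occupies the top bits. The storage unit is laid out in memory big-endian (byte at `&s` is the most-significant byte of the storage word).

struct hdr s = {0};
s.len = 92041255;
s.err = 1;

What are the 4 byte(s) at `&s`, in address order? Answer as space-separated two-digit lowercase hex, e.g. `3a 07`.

0a f8 e0 4f

len (31b) val=92041255 bits=0x57c7027 at bit 1: 0x0af8e04e
err (1b) val=1 bits=0x1 at bit 0: 0x0af8e04f
word = 0x0af8e04f → big-endian bytes:
  [0]=0x0a  [1]=0xf8  [2]=0xe0  [3]=0x4f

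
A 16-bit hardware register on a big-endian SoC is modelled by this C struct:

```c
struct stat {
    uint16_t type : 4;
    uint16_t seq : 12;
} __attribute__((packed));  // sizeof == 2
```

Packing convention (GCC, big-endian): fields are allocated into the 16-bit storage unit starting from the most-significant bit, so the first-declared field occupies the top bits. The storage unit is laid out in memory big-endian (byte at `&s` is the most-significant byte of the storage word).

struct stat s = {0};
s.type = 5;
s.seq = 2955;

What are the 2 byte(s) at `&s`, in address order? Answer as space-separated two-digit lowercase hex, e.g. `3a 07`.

5b 8b

type (4b) val=5 bits=0x5 at bit 12: 0x5000
seq (12b) val=2955 bits=0xb8b at bit 0: 0x5b8b
word = 0x5b8b → big-endian bytes:
  [0]=0x5b  [1]=0x8b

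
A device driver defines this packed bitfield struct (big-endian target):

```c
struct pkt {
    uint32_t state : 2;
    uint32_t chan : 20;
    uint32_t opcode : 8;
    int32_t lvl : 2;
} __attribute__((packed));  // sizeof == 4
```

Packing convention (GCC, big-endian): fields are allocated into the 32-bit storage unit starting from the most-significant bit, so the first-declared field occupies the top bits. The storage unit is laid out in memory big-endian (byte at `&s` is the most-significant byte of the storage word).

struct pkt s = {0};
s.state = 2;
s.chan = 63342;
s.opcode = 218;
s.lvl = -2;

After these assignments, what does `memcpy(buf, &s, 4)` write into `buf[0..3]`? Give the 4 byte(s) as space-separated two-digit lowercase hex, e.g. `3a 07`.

83 dd bb 6a

state:2 = 2 → 0x2 << 30 → word 0x80000000
chan:20 = 63342 → 0xf76e << 10 → word 0x83ddb800
opcode:8 = 218 → 0xda << 2 → word 0x83ddbb68
lvl:2 = -2 → 0x2 << 0 → word 0x83ddbb6a
word = 0x83ddbb6a → big-endian bytes:
  [0]=0x83  [1]=0xdd  [2]=0xbb  [3]=0x6a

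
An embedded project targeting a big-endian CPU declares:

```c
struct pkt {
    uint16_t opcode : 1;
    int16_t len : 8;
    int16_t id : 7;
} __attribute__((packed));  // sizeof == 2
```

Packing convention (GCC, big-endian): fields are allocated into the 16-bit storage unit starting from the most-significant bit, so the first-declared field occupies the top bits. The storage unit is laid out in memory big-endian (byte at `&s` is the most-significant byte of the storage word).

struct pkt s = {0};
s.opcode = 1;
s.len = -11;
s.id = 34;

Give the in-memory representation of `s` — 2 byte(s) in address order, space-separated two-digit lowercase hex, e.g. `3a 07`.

[15+:1] opcode=1 & 0x1 = 0x1; word=0x8000
[7+:8] len=-11 & 0xff = 0xf5; word=0xfa80
[0+:7] id=34 & 0x7f = 0x22; word=0xfaa2
word = 0xfaa2 → big-endian bytes:
  [0]=0xfa  [1]=0xa2

fa a2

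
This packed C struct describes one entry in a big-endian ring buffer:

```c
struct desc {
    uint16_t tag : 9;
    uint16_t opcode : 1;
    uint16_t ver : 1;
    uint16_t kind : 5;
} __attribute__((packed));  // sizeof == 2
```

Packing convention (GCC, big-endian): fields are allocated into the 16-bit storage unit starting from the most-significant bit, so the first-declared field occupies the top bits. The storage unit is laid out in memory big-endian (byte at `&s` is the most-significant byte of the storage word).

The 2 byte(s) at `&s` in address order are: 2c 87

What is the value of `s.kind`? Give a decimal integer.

[0]=0x2c [1]=0x87 (big-endian) → word 0x2c87
tag:9 @ bit 7 → (0x2c87>>7)&0x1ff = 0x59
opcode:1 @ bit 6 → (0x2c87>>6)&0x1 = 0x0
ver:1 @ bit 5 → (0x2c87>>5)&0x1 = 0x0
kind:5 @ bit 0 → (0x2c87>>0)&0x1f = 0x7  ←

7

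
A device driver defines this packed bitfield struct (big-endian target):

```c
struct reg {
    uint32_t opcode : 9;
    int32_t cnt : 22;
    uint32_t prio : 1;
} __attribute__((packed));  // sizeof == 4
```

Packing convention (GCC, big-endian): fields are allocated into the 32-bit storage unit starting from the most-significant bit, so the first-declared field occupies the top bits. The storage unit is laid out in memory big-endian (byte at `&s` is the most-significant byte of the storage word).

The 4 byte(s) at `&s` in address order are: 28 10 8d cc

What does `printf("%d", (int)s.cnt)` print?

542438

[0]=0x28 [1]=0x10 [2]=0x8d [3]=0xcc (big-endian) → word 0x28108dcc
opcode [23+:9] = (word>>23) & 0x1ff = 80
cnt [1+:22] = (word>>1) & 0x3fffff = 542438  ←
prio [0+:1] = (word>>0) & 0x1 = 0
cnt signed 22b, MSB=0: value = 542438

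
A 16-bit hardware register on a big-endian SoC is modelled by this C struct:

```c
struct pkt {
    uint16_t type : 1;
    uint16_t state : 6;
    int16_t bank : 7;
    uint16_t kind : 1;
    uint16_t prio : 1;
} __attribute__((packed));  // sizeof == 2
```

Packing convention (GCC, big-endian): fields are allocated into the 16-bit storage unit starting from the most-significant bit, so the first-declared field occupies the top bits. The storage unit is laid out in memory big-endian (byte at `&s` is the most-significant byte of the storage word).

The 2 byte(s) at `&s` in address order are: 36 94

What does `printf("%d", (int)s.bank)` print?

37

[0]=0x36 [1]=0x94 (big-endian) → word 0x3694
type:1 @ bit 15 → (0x3694>>15)&0x1 = 0x0
state:6 @ bit 9 → (0x3694>>9)&0x3f = 0x1b
bank:7 @ bit 2 → (0x3694>>2)&0x7f = 0x25  ←
kind:1 @ bit 1 → (0x3694>>1)&0x1 = 0x0
prio:1 @ bit 0 → (0x3694>>0)&0x1 = 0x0
bank signed 7b, MSB=0: value = 37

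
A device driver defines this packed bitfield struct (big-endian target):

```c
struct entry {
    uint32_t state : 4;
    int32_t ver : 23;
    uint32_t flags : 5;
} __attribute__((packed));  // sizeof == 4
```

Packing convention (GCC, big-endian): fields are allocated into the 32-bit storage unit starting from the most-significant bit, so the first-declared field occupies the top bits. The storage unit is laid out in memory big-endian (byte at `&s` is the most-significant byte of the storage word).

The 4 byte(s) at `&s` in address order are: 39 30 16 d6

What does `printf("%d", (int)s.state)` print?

3

[0]=0x39 [1]=0x30 [2]=0x16 [3]=0xd6 (big-endian) → word 0x393016d6
state [28+:4] = (word>>28) & 0xf = 3  ←
ver [5+:23] = (word>>5) & 0x7fffff = 4817078
flags [0+:5] = (word>>0) & 0x1f = 22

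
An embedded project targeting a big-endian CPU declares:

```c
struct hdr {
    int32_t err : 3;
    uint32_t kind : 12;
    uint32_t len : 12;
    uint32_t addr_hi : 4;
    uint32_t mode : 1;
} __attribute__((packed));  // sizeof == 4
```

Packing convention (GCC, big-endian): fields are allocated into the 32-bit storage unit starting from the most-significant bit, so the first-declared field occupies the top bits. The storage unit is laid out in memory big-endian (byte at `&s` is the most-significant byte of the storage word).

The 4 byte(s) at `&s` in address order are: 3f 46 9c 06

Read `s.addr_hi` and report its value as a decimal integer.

3

[0]=0x3f [1]=0x46 [2]=0x9c [3]=0x06 (big-endian) → word 0x3f469c06
err [29+:3] = (word>>29) & 0x7 = 1
kind [17+:12] = (word>>17) & 0xfff = 4003
len [5+:12] = (word>>5) & 0xfff = 1248
addr_hi [1+:4] = (word>>1) & 0xf = 3  ←
mode [0+:1] = (word>>0) & 0x1 = 0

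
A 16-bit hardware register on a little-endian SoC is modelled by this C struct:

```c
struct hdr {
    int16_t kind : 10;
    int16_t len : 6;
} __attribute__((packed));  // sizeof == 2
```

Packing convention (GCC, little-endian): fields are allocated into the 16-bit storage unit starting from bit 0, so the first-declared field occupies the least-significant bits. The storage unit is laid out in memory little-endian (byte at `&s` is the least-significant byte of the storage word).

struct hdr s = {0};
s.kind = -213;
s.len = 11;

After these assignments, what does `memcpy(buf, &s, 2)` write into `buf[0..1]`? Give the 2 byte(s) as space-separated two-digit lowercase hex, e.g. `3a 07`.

2b 2f

[0+:10] kind=-213 & 0x3ff = 0x32b; word=0x032b
[10+:6] len=11 & 0x3f = 0xb; word=0x2f2b
word = 0x2f2b → little-endian bytes:
  [0]=0x2b  [1]=0x2f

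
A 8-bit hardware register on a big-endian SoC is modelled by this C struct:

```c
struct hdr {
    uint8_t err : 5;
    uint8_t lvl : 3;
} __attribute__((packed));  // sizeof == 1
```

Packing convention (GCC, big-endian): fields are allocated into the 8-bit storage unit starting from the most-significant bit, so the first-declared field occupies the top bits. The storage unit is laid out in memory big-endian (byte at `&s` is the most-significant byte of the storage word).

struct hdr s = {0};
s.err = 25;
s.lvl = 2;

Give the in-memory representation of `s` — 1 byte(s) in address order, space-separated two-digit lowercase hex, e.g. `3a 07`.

[3+:5] err=25 & 0x1f = 0x19; word=0xc8
[0+:3] lvl=2 & 0x7 = 0x2; word=0xca
word = 0xca → big-endian bytes:
  [0]=0xca

ca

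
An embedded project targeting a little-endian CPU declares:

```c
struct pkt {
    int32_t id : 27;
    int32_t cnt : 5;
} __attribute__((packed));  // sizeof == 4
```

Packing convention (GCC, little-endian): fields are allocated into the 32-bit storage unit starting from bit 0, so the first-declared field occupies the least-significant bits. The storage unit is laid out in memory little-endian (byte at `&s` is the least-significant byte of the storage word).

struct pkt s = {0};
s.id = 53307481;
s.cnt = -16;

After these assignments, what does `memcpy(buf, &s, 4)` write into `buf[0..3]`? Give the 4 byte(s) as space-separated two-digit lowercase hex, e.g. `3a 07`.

59 68 2d 83

id (27b) val=53307481 bits=0x32d6859 at bit 0: 0x032d6859
cnt (5b) val=-16 bits=0x10 at bit 27: 0x832d6859
word = 0x832d6859 → little-endian bytes:
  [0]=0x59  [1]=0x68  [2]=0x2d  [3]=0x83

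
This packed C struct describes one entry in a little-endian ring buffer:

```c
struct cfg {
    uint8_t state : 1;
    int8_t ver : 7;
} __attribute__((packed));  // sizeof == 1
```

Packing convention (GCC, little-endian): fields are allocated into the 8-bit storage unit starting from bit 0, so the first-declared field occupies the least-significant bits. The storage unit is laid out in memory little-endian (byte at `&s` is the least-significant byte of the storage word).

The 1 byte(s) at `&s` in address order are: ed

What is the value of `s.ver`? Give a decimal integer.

[0]=0xed (little-endian) → word 0xed
state:1 @ bit 0 → (0xed>>0)&0x1 = 0x1
ver:7 @ bit 1 → (0xed>>1)&0x7f = 0x76  ←
ver signed 7b, MSB=1: 118 - 128 = -10

-10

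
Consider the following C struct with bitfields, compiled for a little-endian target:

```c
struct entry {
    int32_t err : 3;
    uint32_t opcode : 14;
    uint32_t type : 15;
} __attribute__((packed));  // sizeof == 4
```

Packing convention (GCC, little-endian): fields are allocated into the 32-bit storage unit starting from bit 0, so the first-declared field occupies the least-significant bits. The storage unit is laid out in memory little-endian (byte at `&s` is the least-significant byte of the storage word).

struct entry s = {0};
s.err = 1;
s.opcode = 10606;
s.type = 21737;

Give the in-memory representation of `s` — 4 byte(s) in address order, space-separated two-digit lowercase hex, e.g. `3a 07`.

[0+:3] err=1 & 0x7 = 0x1; word=0x00000001
[3+:14] opcode=10606 & 0x3fff = 0x296e; word=0x00014b71
[17+:15] type=21737 & 0x7fff = 0x54e9; word=0xa9d34b71
word = 0xa9d34b71 → little-endian bytes:
  [0]=0x71  [1]=0x4b  [2]=0xd3  [3]=0xa9

71 4b d3 a9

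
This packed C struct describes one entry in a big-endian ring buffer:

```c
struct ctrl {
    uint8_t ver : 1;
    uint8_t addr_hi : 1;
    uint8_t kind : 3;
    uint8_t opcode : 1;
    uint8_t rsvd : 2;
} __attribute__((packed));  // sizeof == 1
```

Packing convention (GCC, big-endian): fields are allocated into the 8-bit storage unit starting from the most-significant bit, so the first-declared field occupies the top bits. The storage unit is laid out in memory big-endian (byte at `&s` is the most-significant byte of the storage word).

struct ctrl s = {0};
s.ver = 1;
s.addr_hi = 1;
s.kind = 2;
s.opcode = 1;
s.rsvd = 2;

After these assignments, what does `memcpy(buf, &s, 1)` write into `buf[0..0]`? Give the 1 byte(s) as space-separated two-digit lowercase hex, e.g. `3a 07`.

d6

[7+:1] ver=1 & 0x1 = 0x1; word=0x80
[6+:1] addr_hi=1 & 0x1 = 0x1; word=0xc0
[3+:3] kind=2 & 0x7 = 0x2; word=0xd0
[2+:1] opcode=1 & 0x1 = 0x1; word=0xd4
[0+:2] rsvd=2 & 0x3 = 0x2; word=0xd6
word = 0xd6 → big-endian bytes:
  [0]=0xd6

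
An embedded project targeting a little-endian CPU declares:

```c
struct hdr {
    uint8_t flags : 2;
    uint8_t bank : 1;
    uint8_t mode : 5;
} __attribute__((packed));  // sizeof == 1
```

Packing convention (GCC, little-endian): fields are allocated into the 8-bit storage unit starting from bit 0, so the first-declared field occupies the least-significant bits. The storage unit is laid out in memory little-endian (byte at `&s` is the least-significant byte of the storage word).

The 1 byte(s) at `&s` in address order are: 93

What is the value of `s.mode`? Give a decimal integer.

[0]=0x93 (little-endian) → word 0x93
flags [0+:2] = (word>>0) & 0x3 = 3
bank [2+:1] = (word>>2) & 0x1 = 0
mode [3+:5] = (word>>3) & 0x1f = 18  ←

18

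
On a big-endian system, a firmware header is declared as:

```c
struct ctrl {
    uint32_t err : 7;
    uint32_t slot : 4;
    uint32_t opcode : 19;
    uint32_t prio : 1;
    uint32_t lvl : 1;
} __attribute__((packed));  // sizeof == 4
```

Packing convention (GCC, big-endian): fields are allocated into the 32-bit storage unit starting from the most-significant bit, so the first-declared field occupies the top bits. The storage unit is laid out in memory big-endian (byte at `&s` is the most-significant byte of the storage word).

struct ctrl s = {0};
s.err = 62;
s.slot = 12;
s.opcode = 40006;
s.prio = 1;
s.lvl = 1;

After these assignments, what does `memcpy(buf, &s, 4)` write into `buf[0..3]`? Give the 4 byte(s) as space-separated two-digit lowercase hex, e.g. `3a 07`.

err:7 = 62 → 0x3e << 25 → word 0x7c000000
slot:4 = 12 → 0xc << 21 → word 0x7d800000
opcode:19 = 40006 → 0x9c46 << 2 → word 0x7d827118
prio:1 = 1 → 0x1 << 1 → word 0x7d82711a
lvl:1 = 1 → 0x1 << 0 → word 0x7d82711b
word = 0x7d82711b → big-endian bytes:
  [0]=0x7d  [1]=0x82  [2]=0x71  [3]=0x1b

7d 82 71 1b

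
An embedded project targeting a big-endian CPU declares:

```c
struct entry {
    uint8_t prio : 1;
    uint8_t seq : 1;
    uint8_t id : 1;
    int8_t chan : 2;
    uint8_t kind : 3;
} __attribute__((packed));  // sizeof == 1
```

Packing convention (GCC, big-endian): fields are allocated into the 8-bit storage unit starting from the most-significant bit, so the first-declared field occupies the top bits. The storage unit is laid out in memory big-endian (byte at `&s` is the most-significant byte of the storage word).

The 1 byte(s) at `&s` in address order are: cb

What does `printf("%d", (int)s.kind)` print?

3

[0]=0xcb (big-endian) → word 0xcb
prio [7+:1] = (word>>7) & 0x1 = 1
seq [6+:1] = (word>>6) & 0x1 = 1
id [5+:1] = (word>>5) & 0x1 = 0
chan [3+:2] = (word>>3) & 0x3 = 1
kind [0+:3] = (word>>0) & 0x7 = 3  ←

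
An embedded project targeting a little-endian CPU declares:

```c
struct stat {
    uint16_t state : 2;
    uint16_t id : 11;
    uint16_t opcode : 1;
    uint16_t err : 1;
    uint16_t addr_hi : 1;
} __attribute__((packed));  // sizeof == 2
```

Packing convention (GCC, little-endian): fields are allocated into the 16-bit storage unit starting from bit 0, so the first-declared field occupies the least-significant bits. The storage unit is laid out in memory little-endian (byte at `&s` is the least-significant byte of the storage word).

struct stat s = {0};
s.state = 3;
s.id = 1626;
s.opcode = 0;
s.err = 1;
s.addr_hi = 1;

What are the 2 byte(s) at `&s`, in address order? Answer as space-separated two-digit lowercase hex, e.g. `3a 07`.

state:2 = 3 → 0x3 << 0 → word 0x0003
id:11 = 1626 → 0x65a << 2 → word 0x196b
opcode:1 = 0 → 0x0 << 13 → word 0x196b
err:1 = 1 → 0x1 << 14 → word 0x596b
addr_hi:1 = 1 → 0x1 << 15 → word 0xd96b
word = 0xd96b → little-endian bytes:
  [0]=0x6b  [1]=0xd9

6b d9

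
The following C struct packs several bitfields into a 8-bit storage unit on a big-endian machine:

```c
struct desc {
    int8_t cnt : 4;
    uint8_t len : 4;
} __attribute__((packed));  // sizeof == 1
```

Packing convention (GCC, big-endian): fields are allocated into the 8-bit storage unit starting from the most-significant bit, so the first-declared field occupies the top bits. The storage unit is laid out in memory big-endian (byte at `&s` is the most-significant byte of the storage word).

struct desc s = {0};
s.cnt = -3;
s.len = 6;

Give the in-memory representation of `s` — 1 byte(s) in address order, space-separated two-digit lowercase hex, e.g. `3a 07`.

cnt:4 = -3 → 0xd << 4 → word 0xd0
len:4 = 6 → 0x6 << 0 → word 0xd6
word = 0xd6 → big-endian bytes:
  [0]=0xd6

d6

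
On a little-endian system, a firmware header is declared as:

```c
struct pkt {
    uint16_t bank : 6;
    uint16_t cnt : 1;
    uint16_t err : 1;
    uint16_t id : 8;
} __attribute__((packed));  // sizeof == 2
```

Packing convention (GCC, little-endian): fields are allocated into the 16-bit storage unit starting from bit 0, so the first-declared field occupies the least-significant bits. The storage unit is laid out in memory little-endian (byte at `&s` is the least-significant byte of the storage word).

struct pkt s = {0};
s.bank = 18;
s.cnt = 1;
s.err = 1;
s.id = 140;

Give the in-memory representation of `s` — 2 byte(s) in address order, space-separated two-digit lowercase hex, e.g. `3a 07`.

bank (6b) val=18 bits=0x12 at bit 0: 0x0012
cnt (1b) val=1 bits=0x1 at bit 6: 0x0052
err (1b) val=1 bits=0x1 at bit 7: 0x00d2
id (8b) val=140 bits=0x8c at bit 8: 0x8cd2
word = 0x8cd2 → little-endian bytes:
  [0]=0xd2  [1]=0x8c

d2 8c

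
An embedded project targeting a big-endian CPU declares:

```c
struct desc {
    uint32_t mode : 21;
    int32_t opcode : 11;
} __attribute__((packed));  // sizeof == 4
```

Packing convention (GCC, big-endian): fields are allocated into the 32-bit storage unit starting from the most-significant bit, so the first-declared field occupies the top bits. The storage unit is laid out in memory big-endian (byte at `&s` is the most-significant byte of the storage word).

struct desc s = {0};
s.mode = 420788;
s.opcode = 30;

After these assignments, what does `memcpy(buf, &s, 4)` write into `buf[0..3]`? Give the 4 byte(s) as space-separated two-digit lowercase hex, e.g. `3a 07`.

33 5d a0 1e

mode (21b) val=420788 bits=0x66bb4 at bit 11: 0x335da000
opcode (11b) val=30 bits=0x1e at bit 0: 0x335da01e
word = 0x335da01e → big-endian bytes:
  [0]=0x33  [1]=0x5d  [2]=0xa0  [3]=0x1e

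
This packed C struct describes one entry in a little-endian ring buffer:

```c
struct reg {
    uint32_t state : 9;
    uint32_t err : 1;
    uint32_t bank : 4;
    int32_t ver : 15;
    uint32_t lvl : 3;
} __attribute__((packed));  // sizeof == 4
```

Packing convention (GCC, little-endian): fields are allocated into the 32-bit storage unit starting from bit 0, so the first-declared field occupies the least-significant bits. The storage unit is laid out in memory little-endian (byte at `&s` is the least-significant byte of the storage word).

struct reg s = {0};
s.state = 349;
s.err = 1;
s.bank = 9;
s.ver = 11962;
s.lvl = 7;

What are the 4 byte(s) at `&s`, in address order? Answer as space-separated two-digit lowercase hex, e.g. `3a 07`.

5d a7 ae eb

state (9b) val=349 bits=0x15d at bit 0: 0x0000015d
err (1b) val=1 bits=0x1 at bit 9: 0x0000035d
bank (4b) val=9 bits=0x9 at bit 10: 0x0000275d
ver (15b) val=11962 bits=0x2eba at bit 14: 0x0baea75d
lvl (3b) val=7 bits=0x7 at bit 29: 0xebaea75d
word = 0xebaea75d → little-endian bytes:
  [0]=0x5d  [1]=0xa7  [2]=0xae  [3]=0xeb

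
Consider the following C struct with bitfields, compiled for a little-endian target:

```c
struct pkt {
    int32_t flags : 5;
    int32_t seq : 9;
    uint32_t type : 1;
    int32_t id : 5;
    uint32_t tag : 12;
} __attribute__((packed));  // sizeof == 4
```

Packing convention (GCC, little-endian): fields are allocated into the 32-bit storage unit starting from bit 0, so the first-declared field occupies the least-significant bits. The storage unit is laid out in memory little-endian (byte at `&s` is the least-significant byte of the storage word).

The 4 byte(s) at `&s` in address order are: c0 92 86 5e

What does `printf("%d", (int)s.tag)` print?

1512

[0]=0xc0 [1]=0x92 [2]=0x86 [3]=0x5e (little-endian) → word 0x5e8692c0
flags:5 @ bit 0 → (0x5e8692c0>>0)&0x1f = 0x0
seq:9 @ bit 5 → (0x5e8692c0>>5)&0x1ff = 0x96
type:1 @ bit 14 → (0x5e8692c0>>14)&0x1 = 0x0
id:5 @ bit 15 → (0x5e8692c0>>15)&0x1f = 0xd
tag:12 @ bit 20 → (0x5e8692c0>>20)&0xfff = 0x5e8  ←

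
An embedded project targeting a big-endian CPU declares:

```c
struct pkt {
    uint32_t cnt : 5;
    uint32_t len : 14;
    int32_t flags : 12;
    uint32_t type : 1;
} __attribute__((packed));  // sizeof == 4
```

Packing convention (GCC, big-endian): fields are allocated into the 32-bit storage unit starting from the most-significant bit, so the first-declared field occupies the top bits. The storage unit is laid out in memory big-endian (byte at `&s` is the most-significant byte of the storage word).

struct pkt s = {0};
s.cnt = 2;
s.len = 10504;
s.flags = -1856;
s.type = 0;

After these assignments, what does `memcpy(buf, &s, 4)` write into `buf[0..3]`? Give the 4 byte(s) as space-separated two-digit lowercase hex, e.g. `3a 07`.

[27+:5] cnt=2 & 0x1f = 0x2; word=0x10000000
[13+:14] len=10504 & 0x3fff = 0x2908; word=0x15210000
[1+:12] flags=-1856 & 0xfff = 0x8c0; word=0x15211180
[0+:1] type=0 & 0x1 = 0x0; word=0x15211180
word = 0x15211180 → big-endian bytes:
  [0]=0x15  [1]=0x21  [2]=0x11  [3]=0x80

15 21 11 80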